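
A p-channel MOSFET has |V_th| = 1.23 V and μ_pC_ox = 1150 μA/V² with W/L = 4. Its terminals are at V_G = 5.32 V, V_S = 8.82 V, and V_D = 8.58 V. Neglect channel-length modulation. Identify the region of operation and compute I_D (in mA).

Triode; I_D = 2.37 mA

V_SG = V_S − V_G = 8.82 − 5.32 = 3.5 V; V_SD = V_S − V_D = 8.82 − 8.58 = 0.24 V.
k_p = μ_pC_ox · (W/L) = 4.6 mA/V².
V_ov = V_SG − |V_th| = 3.5 − 1.23 = 2.27 V.
Since V_SD = 0.24 V < V_ov = 2.27 V, the device is in the triode region.
I_D = k_p [V_ov · V_SD − ½ V_SD²] = 4.6 × [2.27 × 0.24 − 0.5 × 0.24²] = 2.37 mA.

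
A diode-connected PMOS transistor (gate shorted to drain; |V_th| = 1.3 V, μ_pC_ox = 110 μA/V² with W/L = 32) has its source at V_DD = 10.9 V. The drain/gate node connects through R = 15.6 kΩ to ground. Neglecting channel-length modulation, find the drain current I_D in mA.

I_D = 0.579 mA

With gate tied to drain, V_SG = V_SD ≥ V_SG − |V_th|, so the device is in saturation.
k_p = μ_pC_ox · (W/L) = 3.52 mA/V².
KCL at the drain: ½ k_p (V_SG − |V_th|)² = (V_DD − V_SG)/R.
Let x = V_SG − 1.3. Then 27.5 x² + x − 9.6 = 0, giving x = 0.573 V (positive root), so V_SG = 1.87 V.
I_D = (V_DD − V_SG)/R = (10.9 − 1.87) / 15.6 = 0.579 mA.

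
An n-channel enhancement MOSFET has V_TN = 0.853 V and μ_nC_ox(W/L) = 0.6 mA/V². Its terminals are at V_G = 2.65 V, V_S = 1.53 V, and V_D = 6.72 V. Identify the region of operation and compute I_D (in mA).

Saturation; I_D = 0.0214 mA

V_GS = V_G − V_S = 2.65 − 1.53 = 1.12 V; V_DS = V_D − V_S = 6.72 − 1.53 = 5.19 V.
V_ov = V_GS − V_TN = 1.12 − 0.853 = 0.267 V.
Since V_DS = 5.19 V ≥ V_ov = 0.267 V, the device is in saturation.
I_D = ½ k_n V_ov² = 0.5 × 0.6 × 0.267² = 0.0214 mA.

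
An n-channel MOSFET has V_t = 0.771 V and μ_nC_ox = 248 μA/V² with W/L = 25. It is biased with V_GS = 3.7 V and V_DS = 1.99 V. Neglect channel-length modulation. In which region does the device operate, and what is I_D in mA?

k_n = μ_nC_ox · (W/L) = 6.2 mA/V².
V_ov = V_GS − V_t = 3.7 − 0.771 = 2.93 V.
Since V_DS = 1.99 V < V_ov = 2.93 V, the device is in the triode region.
I_D = k_n [V_ov · V_DS − ½ V_DS²] = 6.2 × [2.93 × 1.99 − 0.5 × 1.99²] = 23.9 mA.

Triode; I_D = 23.9 mA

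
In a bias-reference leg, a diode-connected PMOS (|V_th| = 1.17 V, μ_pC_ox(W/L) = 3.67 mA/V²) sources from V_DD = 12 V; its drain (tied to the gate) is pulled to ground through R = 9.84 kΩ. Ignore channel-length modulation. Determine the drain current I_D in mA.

With gate tied to drain, V_SG = V_SD ≥ V_SG − |V_th|, so the device is in saturation.
KCL at the drain: ½ k_p (V_SG − |V_th|)² = (V_DD − V_SG)/R.
Let x = V_SG − 1.17. Then 18.1 x² + x − 10.83 = 0, giving x = 0.747 V (positive root), so V_SG = 1.92 V.
I_D = (V_DD − V_SG)/R = (12 − 1.92) / 9.84 = 1.02 mA.

I_D = 1.02 mA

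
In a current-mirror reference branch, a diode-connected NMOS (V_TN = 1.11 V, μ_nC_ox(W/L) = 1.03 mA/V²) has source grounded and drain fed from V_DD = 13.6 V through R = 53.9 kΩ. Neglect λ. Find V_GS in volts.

V_GS = 1.76 V

With gate tied to drain, V_GS = V_DS ≥ V_GS − V_TN, so the device is in saturation.
KCL at the drain: ½ k_n (V_GS − V_TN)² = (V_DD − V_GS)/R.
Let x = V_GS − 1.11. Then 27.8 x² + x − 12.49 = 0, giving x = 0.653 V (positive root), so V_GS = 1.76 V.
I_D = (V_DD − V_GS)/R = (13.6 − 1.76) / 53.9 = 0.22 mA.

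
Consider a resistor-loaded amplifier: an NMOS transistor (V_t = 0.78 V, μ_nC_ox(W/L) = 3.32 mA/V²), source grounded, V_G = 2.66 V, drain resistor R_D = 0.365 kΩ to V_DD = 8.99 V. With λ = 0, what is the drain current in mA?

V_GS = V_G = 2.66 V, so V_ov = 2.66 − 0.78 = 1.88 V.
Assume saturation: I_D = ½ k_n V_ov² = 0.5 × 3.32 × 1.88² = 5.87 mA, giving V_DS = V_DD − I_D R_D = 8.99 − 5.87 × 0.365 = 6.85 V.
V_DS = 6.85 V ≥ V_ov = 1.88 V, confirming saturation.

I_D = 5.87 mA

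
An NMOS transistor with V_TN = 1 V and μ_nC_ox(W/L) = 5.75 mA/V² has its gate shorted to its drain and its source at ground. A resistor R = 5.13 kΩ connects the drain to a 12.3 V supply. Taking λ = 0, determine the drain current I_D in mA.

I_D = 2.04 mA

With gate tied to drain, V_GS = V_DS ≥ V_GS − V_TN, so the device is in saturation.
KCL at the drain: ½ k_n (V_GS − V_TN)² = (V_DD − V_GS)/R.
Let x = V_GS − 1. Then 14.7 x² + x − 11.3 = 0, giving x = 0.842 V (positive root), so V_GS = 1.84 V.
I_D = (V_DD − V_GS)/R = (12.3 − 1.84) / 5.13 = 2.04 mA.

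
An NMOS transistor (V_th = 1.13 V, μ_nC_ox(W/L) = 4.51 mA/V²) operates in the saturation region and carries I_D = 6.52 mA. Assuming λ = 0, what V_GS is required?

In saturation I_D = ½ k_n (V_GS − V_th)², so V_GS − V_th = √(2 I_D / k_n) = √(2 × 6.52 / 4.51) = 1.7 V.
V_GS = 1.13 + 1.7 = 2.83 V.

V_GS = 2.83 V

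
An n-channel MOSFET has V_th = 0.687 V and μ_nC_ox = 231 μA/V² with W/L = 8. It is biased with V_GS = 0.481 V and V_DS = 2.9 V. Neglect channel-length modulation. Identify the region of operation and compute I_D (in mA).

Cutoff; I_D = 0 mA

V_GS = 0.481 V < V_th = 0.687 V, so the transistor is in cutoff.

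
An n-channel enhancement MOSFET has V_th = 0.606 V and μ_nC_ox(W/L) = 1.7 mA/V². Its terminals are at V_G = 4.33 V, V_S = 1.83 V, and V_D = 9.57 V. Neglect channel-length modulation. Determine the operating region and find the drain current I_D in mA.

V_GS = V_G − V_S = 4.33 − 1.83 = 2.5 V; V_DS = V_D − V_S = 9.57 − 1.83 = 7.74 V.
V_ov = V_GS − V_th = 2.5 − 0.606 = 1.89 V.
Since V_DS = 7.74 V ≥ V_ov = 1.89 V, the device is in saturation.
I_D = ½ k_n V_ov² = 0.5 × 1.7 × 1.89² = 3.05 mA.

Saturation; I_D = 3.05 mA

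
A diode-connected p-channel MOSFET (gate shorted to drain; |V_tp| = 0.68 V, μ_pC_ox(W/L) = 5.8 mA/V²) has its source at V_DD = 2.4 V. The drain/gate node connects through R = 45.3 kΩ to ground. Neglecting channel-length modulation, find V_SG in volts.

With gate tied to drain, V_SG = V_SD ≥ V_SG − |V_tp|, so the device is in saturation.
KCL at the drain: ½ k_p (V_SG − |V_tp|)² = (V_DD − V_SG)/R.
Let x = V_SG − 0.68. Then 131 x² + x − 1.72 = 0, giving x = 0.111 V (positive root), so V_SG = 0.791 V.
I_D = (V_DD − V_SG)/R = (2.4 − 0.791) / 45.3 = 0.0355 mA.

V_SG = 0.791 V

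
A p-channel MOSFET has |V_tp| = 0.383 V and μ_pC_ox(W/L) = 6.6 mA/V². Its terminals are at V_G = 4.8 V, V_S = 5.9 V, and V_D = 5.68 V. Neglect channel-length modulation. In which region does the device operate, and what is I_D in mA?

V_SG = V_S − V_G = 5.9 − 4.8 = 1.1 V; V_SD = V_S − V_D = 5.9 − 5.68 = 0.22 V.
V_ov = V_SG − |V_tp| = 1.1 − 0.383 = 0.717 V.
Since V_SD = 0.22 V < V_ov = 0.717 V, the device is in the triode region.
I_D = k_p [V_ov · V_SD − ½ V_SD²] = 6.6 × [0.717 × 0.22 − 0.5 × 0.22²] = 0.881 mA.

Triode; I_D = 0.881 mA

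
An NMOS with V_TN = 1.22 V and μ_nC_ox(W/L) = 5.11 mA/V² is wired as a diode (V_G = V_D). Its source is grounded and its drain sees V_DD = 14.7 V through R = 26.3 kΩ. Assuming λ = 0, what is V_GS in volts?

V_GS = 1.66 V

With gate tied to drain, V_GS = V_DS ≥ V_GS − V_TN, so the device is in saturation.
KCL at the drain: ½ k_n (V_GS − V_TN)² = (V_DD − V_GS)/R.
Let x = V_GS − 1.22. Then 67.2 x² + x − 13.48 = 0, giving x = 0.441 V (positive root), so V_GS = 1.66 V.
I_D = (V_DD − V_GS)/R = (14.7 − 1.66) / 26.3 = 0.496 mA.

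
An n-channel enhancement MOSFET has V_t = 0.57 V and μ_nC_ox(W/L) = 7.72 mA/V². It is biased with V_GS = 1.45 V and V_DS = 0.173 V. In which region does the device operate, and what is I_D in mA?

V_ov = V_GS − V_t = 1.45 − 0.57 = 0.88 V.
Since V_DS = 0.173 V < V_ov = 0.88 V, the device is in the triode region.
I_D = k_n [V_ov · V_DS − ½ V_DS²] = 7.72 × [0.88 × 0.173 − 0.5 × 0.173²] = 1.06 mA.

Triode; I_D = 1.06 mA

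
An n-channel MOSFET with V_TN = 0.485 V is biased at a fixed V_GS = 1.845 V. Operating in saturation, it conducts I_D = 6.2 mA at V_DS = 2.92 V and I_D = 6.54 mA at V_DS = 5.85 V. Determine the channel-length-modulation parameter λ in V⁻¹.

With V_GS fixed, I_D ∝ (1 + λ V_DS) in saturation, so I_D2/I_D1 = (1 + λ V_DS2)/(1 + λ V_DS1).
6.54/6.2 = 1.055 = (1 + 5.85 λ)/(1 + 2.92 λ).
Solving: λ (I_D1 V_DS2 − I_D2 V_DS1) = I_D2 − I_D1, so λ = (6.54 − 6.2) / (6.2 × 5.85 − 6.54 × 2.92) = 0.34 / 17.2 = 0.0198 V⁻¹.

λ = 0.0198 V⁻¹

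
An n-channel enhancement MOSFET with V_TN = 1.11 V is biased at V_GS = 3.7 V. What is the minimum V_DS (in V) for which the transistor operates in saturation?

The boundary between triode and saturation is V_DS = V_GS − V_TN = V_ov.
V_ov = 3.7 − 1.11 = 2.59 V.

V_DS,sat = 2.59 V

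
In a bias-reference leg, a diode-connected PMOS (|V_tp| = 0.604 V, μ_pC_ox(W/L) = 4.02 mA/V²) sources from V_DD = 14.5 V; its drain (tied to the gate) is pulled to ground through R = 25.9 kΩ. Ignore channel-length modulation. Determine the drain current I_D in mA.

With gate tied to drain, V_SG = V_SD ≥ V_SG − |V_tp|, so the device is in saturation.
KCL at the drain: ½ k_p (V_SG − |V_tp|)² = (V_DD − V_SG)/R.
Let x = V_SG − 0.604. Then 52.1 x² + x − 13.9 = 0, giving x = 0.507 V (positive root), so V_SG = 1.11 V.
I_D = (V_DD − V_SG)/R = (14.5 − 1.11) / 25.9 = 0.517 mA.

I_D = 0.517 mA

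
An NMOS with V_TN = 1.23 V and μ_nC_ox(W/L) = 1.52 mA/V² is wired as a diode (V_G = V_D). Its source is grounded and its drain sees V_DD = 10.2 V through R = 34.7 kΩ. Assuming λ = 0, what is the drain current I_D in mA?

With gate tied to drain, V_GS = V_DS ≥ V_GS − V_TN, so the device is in saturation.
KCL at the drain: ½ k_n (V_GS − V_TN)² = (V_DD − V_GS)/R.
Let x = V_GS − 1.23. Then 26.4 x² + x − 8.97 = 0, giving x = 0.565 V (positive root), so V_GS = 1.79 V.
I_D = (V_DD − V_GS)/R = (10.2 − 1.79) / 34.7 = 0.242 mA.

I_D = 0.242 mA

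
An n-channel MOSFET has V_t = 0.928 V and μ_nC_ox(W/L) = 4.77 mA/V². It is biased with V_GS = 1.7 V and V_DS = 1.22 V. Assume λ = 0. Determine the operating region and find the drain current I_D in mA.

Saturation; I_D = 1.42 mA

V_ov = V_GS − V_t = 1.7 − 0.928 = 0.772 V.
Since V_DS = 1.22 V ≥ V_ov = 0.772 V, the device is in saturation.
I_D = ½ k_n V_ov² = 0.5 × 4.77 × 0.772² = 1.42 mA.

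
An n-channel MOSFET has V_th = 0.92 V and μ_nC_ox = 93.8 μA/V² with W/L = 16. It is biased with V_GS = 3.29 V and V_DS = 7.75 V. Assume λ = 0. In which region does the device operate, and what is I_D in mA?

k_n = μ_nC_ox · (W/L) = 1.501 mA/V².
V_ov = V_GS − V_th = 3.29 − 0.92 = 2.37 V.
Since V_DS = 7.75 V ≥ V_ov = 2.37 V, the device is in saturation.
I_D = ½ k_n V_ov² = 0.5 × 1.501 × 2.37² = 4.21 mA.

Saturation; I_D = 4.21 mA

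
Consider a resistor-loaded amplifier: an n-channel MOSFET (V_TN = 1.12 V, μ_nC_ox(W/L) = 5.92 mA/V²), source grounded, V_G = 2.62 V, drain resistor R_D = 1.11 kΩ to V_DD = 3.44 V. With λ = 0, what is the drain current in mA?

I_D = 2.78 mA

V_GS = V_G = 2.62 V, so V_ov = 2.62 − 1.12 = 1.5 V.
Assume saturation: I_D = ½ k_n V_ov² = 0.5 × 5.92 × 1.5² = 6.66 mA, giving V_DS = V_DD − I_D R_D = 3.44 − 6.66 × 1.11 = -3.95 V.
But -3.95 V < V_ov = 1.5 V, so the device is actually in triode.
In triode I_D = k_n[V_ov V_DS − ½ V_DS²] and I_D = (V_DD − V_DS)/R_D. Equating: 3.29 V_DS² − 10.86 V_DS + 3.44 = 0, giving V_DS = 0.355 V (the root below V_ov).
I_D = (3.44 − 0.355) / 1.11 = 2.78 mA.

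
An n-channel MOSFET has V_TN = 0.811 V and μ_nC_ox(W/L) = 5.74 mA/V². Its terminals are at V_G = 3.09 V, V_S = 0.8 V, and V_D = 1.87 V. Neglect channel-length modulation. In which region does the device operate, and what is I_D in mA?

V_GS = V_G − V_S = 3.09 − 0.8 = 2.29 V; V_DS = V_D − V_S = 1.87 − 0.8 = 1.07 V.
V_ov = V_GS − V_TN = 2.29 − 0.811 = 1.48 V.
Since V_DS = 1.07 V < V_ov = 1.48 V, the device is in the triode region.
I_D = k_n [V_ov · V_DS − ½ V_DS²] = 5.74 × [1.48 × 1.07 − 0.5 × 1.07²] = 5.8 mA.

Triode; I_D = 5.80 mA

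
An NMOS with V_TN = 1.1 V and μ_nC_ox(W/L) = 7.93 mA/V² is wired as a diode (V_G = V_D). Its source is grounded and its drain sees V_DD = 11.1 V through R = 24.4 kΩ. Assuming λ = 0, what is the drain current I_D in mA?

With gate tied to drain, V_GS = V_DS ≥ V_GS − V_TN, so the device is in saturation.
KCL at the drain: ½ k_n (V_GS − V_TN)² = (V_DD − V_GS)/R.
Let x = V_GS − 1.1. Then 96.7 x² + x − 10 = 0, giving x = 0.316 V (positive root), so V_GS = 1.42 V.
I_D = (V_DD − V_GS)/R = (11.1 − 1.42) / 24.4 = 0.397 mA.

I_D = 0.397 mA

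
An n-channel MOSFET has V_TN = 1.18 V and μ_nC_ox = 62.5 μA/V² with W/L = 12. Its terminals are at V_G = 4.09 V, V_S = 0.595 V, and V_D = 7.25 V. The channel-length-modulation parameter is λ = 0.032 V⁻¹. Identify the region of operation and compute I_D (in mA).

V_GS = V_G − V_S = 4.09 − 0.595 = 3.5 V; V_DS = V_D − V_S = 7.25 − 0.595 = 6.66 V.
k_n = μ_nC_ox · (W/L) = 0.75 mA/V².
V_ov = V_GS − V_TN = 3.5 − 1.18 = 2.32 V.
Since V_DS = 6.66 V ≥ V_ov = 2.32 V, the device is in saturation.
I_D = ½ k_n V_ov² (1 + λ V_DS) = 0.5 × 0.75 × 2.32² × (1 + 0.032 × 6.66) = 2.44 mA.

Saturation; I_D = 2.44 mA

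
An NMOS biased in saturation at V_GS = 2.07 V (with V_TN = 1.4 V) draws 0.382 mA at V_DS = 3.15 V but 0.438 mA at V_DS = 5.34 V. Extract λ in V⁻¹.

λ = 0.0848 V⁻¹

With V_GS fixed, I_D ∝ (1 + λ V_DS) in saturation, so I_D2/I_D1 = (1 + λ V_DS2)/(1 + λ V_DS1).
0.438/0.382 = 1.147 = (1 + 5.34 λ)/(1 + 3.15 λ).
Solving: λ (I_D1 V_DS2 − I_D2 V_DS1) = I_D2 − I_D1, so λ = (0.438 − 0.382) / (0.382 × 5.34 − 0.438 × 3.15) = 0.056 / 0.66 = 0.0848 V⁻¹.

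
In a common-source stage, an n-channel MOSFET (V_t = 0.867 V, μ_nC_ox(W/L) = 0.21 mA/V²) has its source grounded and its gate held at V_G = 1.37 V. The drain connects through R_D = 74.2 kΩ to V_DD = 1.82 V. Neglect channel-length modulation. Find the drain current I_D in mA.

V_GS = V_G = 1.37 V, so V_ov = 1.37 − 0.867 = 0.503 V.
Assume saturation: I_D = ½ k_n V_ov² = 0.5 × 0.21 × 0.503² = 0.0266 mA, giving V_DS = V_DD − I_D R_D = 1.82 − 0.0266 × 74.2 = -0.151 V.
But -0.151 V < V_ov = 0.503 V, so the device is actually in triode.
In triode I_D = k_n[V_ov V_DS − ½ V_DS²] and I_D = (V_DD − V_DS)/R_D. Equating: 7.79 V_DS² − 8.838 V_DS + 1.82 = 0, giving V_DS = 0.27 V (the root below V_ov).
I_D = (1.82 − 0.27) / 74.2 = 0.0209 mA.

I_D = 0.0209 mA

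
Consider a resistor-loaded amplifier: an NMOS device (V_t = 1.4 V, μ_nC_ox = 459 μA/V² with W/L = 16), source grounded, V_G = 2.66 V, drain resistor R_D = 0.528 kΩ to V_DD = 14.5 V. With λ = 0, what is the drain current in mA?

V_GS = V_G = 2.66 V, so V_ov = 2.66 − 1.4 = 1.26 V.
k_n = μ_nC_ox · (W/L) = 7.344 mA/V².
Assume saturation: I_D = ½ k_n V_ov² = 0.5 × 7.344 × 1.26² = 5.83 mA, giving V_DS = V_DD − I_D R_D = 14.5 − 5.83 × 0.528 = 11.4 V.
V_DS = 11.4 V ≥ V_ov = 1.26 V, confirming saturation.

I_D = 5.83 mA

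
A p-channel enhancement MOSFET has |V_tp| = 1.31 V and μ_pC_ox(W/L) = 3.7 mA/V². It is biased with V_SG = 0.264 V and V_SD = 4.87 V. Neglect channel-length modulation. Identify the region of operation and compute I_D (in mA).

V_SG = 0.264 V < |V_tp| = 1.31 V, so the transistor is in cutoff.

Cutoff; I_D = 0 mA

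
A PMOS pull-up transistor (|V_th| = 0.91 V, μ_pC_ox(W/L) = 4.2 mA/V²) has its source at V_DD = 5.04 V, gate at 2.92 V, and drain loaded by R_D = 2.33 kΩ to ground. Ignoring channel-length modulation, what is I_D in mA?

I_D = 1.96 mA

V_SG = V_DD − V_G = 5.04 − 2.92 = 2.12 V, so V_ov = 2.12 − 0.91 = 1.21 V.
Assume saturation: I_D = ½ k_p V_ov² = 0.5 × 4.2 × 1.21² = 3.07 mA, giving V_SD = V_DD − I_D R_D = 5.04 − 3.07 × 2.33 = -2.12 V.
But -2.12 V < V_ov = 1.21 V, so the device is actually in triode.
In triode I_D = k_p[V_ov V_SD − ½ V_SD²] and I_D = (V_DD − V_SD)/R_D. Equating: 4.89 V_SD² − 12.84 V_SD + 5.04 = 0, giving V_SD = 0.48 V (the root below V_ov).
I_D = (5.04 − 0.48) / 2.33 = 1.96 mA.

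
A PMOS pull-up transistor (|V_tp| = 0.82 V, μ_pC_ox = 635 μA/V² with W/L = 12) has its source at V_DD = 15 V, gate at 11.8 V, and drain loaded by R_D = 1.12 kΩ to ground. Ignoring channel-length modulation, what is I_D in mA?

V_SG = V_DD − V_G = 15 − 11.8 = 3.2 V, so V_ov = 3.2 − 0.82 = 2.38 V.
k_p = μ_pC_ox · (W/L) = 7.62 mA/V².
Assume saturation: I_D = ½ k_p V_ov² = 0.5 × 7.62 × 2.38² = 21.6 mA, giving V_SD = V_DD − I_D R_D = 15 − 21.6 × 1.12 = -9.17 V.
But -9.17 V < V_ov = 2.38 V, so the device is actually in triode.
In triode I_D = k_p[V_ov V_SD − ½ V_SD²] and I_D = (V_DD − V_SD)/R_D. Equating: 4.27 V_SD² − 21.31 V_SD + 15 = 0, giving V_SD = 0.848 V (the root below V_ov).
I_D = (15 − 0.848) / 1.12 = 12.6 mA.

I_D = 12.6 mA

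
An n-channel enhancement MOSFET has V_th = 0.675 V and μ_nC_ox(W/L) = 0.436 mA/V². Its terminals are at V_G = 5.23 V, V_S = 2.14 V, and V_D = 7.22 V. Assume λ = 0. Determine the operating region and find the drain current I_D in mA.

V_GS = V_G − V_S = 5.23 − 2.14 = 3.09 V; V_DS = V_D − V_S = 7.22 − 2.14 = 5.08 V.
V_ov = V_GS − V_th = 3.09 − 0.675 = 2.42 V.
Since V_DS = 5.08 V ≥ V_ov = 2.42 V, the device is in saturation.
I_D = ½ k_n V_ov² = 0.5 × 0.436 × 2.42² = 1.27 mA.

Saturation; I_D = 1.27 mA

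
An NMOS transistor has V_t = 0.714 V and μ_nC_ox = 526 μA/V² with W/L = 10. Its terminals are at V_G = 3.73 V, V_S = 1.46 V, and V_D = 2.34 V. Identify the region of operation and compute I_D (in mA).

V_GS = V_G − V_S = 3.73 − 1.46 = 2.27 V; V_DS = V_D − V_S = 2.34 − 1.46 = 0.88 V.
k_n = μ_nC_ox · (W/L) = 5.26 mA/V².
V_ov = V_GS − V_t = 2.27 − 0.714 = 1.56 V.
Since V_DS = 0.88 V < V_ov = 1.56 V, the device is in the triode region.
I_D = k_n [V_ov · V_DS − ½ V_DS²] = 5.26 × [1.56 × 0.88 − 0.5 × 0.88²] = 5.17 mA.

Triode; I_D = 5.17 mA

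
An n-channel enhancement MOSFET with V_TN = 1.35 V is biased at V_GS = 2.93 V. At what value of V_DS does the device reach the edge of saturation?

The boundary between triode and saturation is V_DS = V_GS − V_TN = V_ov.
V_ov = 2.93 − 1.35 = 1.58 V.

V_DS,sat = 1.58 V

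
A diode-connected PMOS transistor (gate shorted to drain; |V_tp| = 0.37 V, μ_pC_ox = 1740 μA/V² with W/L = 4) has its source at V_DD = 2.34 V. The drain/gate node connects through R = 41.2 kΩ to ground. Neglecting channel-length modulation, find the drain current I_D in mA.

With gate tied to drain, V_SG = V_SD ≥ V_SG − |V_tp|, so the device is in saturation.
k_p = μ_pC_ox · (W/L) = 6.96 mA/V².
KCL at the drain: ½ k_p (V_SG − |V_tp|)² = (V_DD − V_SG)/R.
Let x = V_SG − 0.37. Then 143 x² + x − 1.97 = 0, giving x = 0.114 V (positive root), so V_SG = 0.484 V.
I_D = (V_DD − V_SG)/R = (2.34 − 0.484) / 41.2 = 0.0451 mA.

I_D = 0.0451 mA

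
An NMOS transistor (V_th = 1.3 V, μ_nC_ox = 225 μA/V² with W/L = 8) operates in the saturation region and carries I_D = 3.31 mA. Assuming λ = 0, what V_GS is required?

k_n = μ_nC_ox · (W/L) = 1.8 mA/V².
In saturation I_D = ½ k_n (V_GS − V_th)², so V_GS − V_th = √(2 I_D / k_n) = √(2 × 3.31 / 1.8) = 1.92 V.
V_GS = 1.3 + 1.92 = 3.22 V.

V_GS = 3.22 V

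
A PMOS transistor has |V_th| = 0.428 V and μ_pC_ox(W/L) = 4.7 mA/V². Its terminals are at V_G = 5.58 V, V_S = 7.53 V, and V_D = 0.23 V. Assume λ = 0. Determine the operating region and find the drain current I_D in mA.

V_SG = V_S − V_G = 7.53 − 5.58 = 1.95 V; V_SD = V_S − V_D = 7.53 − 0.23 = 7.3 V.
V_ov = V_SG − |V_th| = 1.95 − 0.428 = 1.52 V.
Since V_SD = 7.3 V ≥ V_ov = 1.52 V, the device is in saturation.
I_D = ½ k_p V_ov² = 0.5 × 4.7 × 1.52² = 5.44 mA.

Saturation; I_D = 5.44 mA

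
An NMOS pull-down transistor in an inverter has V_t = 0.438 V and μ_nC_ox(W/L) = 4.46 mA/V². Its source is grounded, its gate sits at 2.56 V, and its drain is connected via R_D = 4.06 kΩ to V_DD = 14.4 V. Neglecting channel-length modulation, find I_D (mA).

I_D = 3.45 mA

V_GS = V_G = 2.56 V, so V_ov = 2.56 − 0.438 = 2.12 V.
Assume saturation: I_D = ½ k_n V_ov² = 0.5 × 4.46 × 2.12² = 10 mA, giving V_DS = V_DD − I_D R_D = 14.4 − 10 × 4.06 = -26.4 V.
But -26.4 V < V_ov = 2.12 V, so the device is actually in triode.
In triode I_D = k_n[V_ov V_DS − ½ V_DS²] and I_D = (V_DD − V_DS)/R_D. Equating: 9.05 V_DS² − 39.42 V_DS + 14.4 = 0, giving V_DS = 0.402 V (the root below V_ov).
I_D = (14.4 − 0.402) / 4.06 = 3.45 mA.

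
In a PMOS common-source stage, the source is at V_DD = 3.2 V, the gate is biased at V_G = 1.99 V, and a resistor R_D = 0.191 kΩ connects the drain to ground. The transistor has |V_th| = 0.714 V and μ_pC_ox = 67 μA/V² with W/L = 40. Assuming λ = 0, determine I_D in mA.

I_D = 0.330 mA

V_SG = V_DD − V_G = 3.2 − 1.99 = 1.21 V, so V_ov = 1.21 − 0.714 = 0.496 V.
k_p = μ_pC_ox · (W/L) = 2.68 mA/V².
Assume saturation: I_D = ½ k_p V_ov² = 0.5 × 2.68 × 0.496² = 0.33 mA, giving V_SD = V_DD − I_D R_D = 3.2 − 0.33 × 0.191 = 3.14 V.
V_SD = 3.14 V ≥ V_ov = 0.496 V, confirming saturation.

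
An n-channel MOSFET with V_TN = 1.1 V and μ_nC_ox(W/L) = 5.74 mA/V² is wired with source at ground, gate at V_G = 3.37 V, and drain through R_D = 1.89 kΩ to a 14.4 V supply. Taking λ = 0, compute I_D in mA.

V_GS = V_G = 3.37 V, so V_ov = 3.37 − 1.1 = 2.27 V.
Assume saturation: I_D = ½ k_n V_ov² = 0.5 × 5.74 × 2.27² = 14.8 mA, giving V_DS = V_DD − I_D R_D = 14.4 − 14.8 × 1.89 = -13.6 V.
But -13.6 V < V_ov = 2.27 V, so the device is actually in triode.
In triode I_D = k_n[V_ov V_DS − ½ V_DS²] and I_D = (V_DD − V_DS)/R_D. Equating: 5.42 V_DS² − 25.63 V_DS + 14.4 = 0, giving V_DS = 0.652 V (the root below V_ov).
I_D = (14.4 − 0.652) / 1.89 = 7.27 mA.

I_D = 7.27 mA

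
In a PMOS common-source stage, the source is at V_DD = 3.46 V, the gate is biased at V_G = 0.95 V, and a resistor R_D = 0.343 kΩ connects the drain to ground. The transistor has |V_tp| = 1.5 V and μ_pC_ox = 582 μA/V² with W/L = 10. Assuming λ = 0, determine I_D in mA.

V_SG = V_DD − V_G = 3.46 − 0.95 = 2.51 V, so V_ov = 2.51 − 1.5 = 1.01 V.
k_p = μ_pC_ox · (W/L) = 5.82 mA/V².
Assume saturation: I_D = ½ k_p V_ov² = 0.5 × 5.82 × 1.01² = 2.97 mA, giving V_SD = V_DD − I_D R_D = 3.46 − 2.97 × 0.343 = 2.44 V.
V_SD = 2.44 V ≥ V_ov = 1.01 V, confirming saturation.

I_D = 2.97 mA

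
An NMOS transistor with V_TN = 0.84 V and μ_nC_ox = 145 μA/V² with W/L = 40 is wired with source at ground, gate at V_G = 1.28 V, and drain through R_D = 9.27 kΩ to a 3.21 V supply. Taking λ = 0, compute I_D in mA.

V_GS = V_G = 1.28 V, so V_ov = 1.28 − 0.84 = 0.44 V.
k_n = μ_nC_ox · (W/L) = 5.8 mA/V².
Assume saturation: I_D = ½ k_n V_ov² = 0.5 × 5.8 × 0.44² = 0.561 mA, giving V_DS = V_DD − I_D R_D = 3.21 − 0.561 × 9.27 = -1.99 V.
But -1.99 V < V_ov = 0.44 V, so the device is actually in triode.
In triode I_D = k_n[V_ov V_DS − ½ V_DS²] and I_D = (V_DD − V_DS)/R_D. Equating: 26.9 V_DS² − 24.66 V_DS + 3.21 = 0, giving V_DS = 0.157 V (the root below V_ov).
I_D = (3.21 − 0.157) / 9.27 = 0.329 mA.

I_D = 0.329 mA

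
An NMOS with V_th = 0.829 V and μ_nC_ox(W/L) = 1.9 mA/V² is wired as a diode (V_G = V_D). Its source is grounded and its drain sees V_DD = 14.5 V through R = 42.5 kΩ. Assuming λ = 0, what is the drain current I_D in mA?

I_D = 0.308 mA

With gate tied to drain, V_GS = V_DS ≥ V_GS − V_th, so the device is in saturation.
KCL at the drain: ½ k_n (V_GS − V_th)² = (V_DD − V_GS)/R.
Let x = V_GS − 0.829. Then 40.4 x² + x − 13.67 = 0, giving x = 0.57 V (positive root), so V_GS = 1.4 V.
I_D = (V_DD − V_GS)/R = (14.5 − 1.4) / 42.5 = 0.308 mA.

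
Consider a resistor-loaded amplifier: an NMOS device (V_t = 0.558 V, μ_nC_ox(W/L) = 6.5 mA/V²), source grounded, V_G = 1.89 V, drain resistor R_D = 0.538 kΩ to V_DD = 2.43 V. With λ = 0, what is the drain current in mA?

V_GS = V_G = 1.89 V, so V_ov = 1.89 − 0.558 = 1.33 V.
Assume saturation: I_D = ½ k_n V_ov² = 0.5 × 6.5 × 1.33² = 5.77 mA, giving V_DS = V_DD − I_D R_D = 2.43 − 5.77 × 0.538 = -0.672 V.
But -0.672 V < V_ov = 1.33 V, so the device is actually in triode.
In triode I_D = k_n[V_ov V_DS − ½ V_DS²] and I_D = (V_DD − V_DS)/R_D. Equating: 1.75 V_DS² − 5.658 V_DS + 2.43 = 0, giving V_DS = 0.51 V (the root below V_ov).
I_D = (2.43 − 0.51) / 0.538 = 3.57 mA.

I_D = 3.57 mA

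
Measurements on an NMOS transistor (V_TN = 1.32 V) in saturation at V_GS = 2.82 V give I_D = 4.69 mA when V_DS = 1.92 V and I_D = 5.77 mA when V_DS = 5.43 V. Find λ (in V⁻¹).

λ = 0.0751 V⁻¹

With V_GS fixed, I_D ∝ (1 + λ V_DS) in saturation, so I_D2/I_D1 = (1 + λ V_DS2)/(1 + λ V_DS1).
5.77/4.69 = 1.23 = (1 + 5.43 λ)/(1 + 1.92 λ).
Solving: λ (I_D1 V_DS2 − I_D2 V_DS1) = I_D2 − I_D1, so λ = (5.77 − 4.69) / (4.69 × 5.43 − 5.77 × 1.92) = 1.08 / 14.4 = 0.0751 V⁻¹.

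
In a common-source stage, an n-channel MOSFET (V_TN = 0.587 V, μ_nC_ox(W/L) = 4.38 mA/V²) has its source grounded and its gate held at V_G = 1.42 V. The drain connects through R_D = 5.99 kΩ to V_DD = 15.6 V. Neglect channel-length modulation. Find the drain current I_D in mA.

I_D = 1.52 mA

V_GS = V_G = 1.42 V, so V_ov = 1.42 − 0.587 = 0.833 V.
Assume saturation: I_D = ½ k_n V_ov² = 0.5 × 4.38 × 0.833² = 1.52 mA, giving V_DS = V_DD − I_D R_D = 15.6 − 1.52 × 5.99 = 6.5 V.
V_DS = 6.5 V ≥ V_ov = 0.833 V, confirming saturation.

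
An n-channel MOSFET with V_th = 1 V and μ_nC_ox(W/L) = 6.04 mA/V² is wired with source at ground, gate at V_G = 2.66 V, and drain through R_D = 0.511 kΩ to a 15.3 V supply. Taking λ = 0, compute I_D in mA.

I_D = 8.32 mA

V_GS = V_G = 2.66 V, so V_ov = 2.66 − 1 = 1.66 V.
Assume saturation: I_D = ½ k_n V_ov² = 0.5 × 6.04 × 1.66² = 8.32 mA, giving V_DS = V_DD − I_D R_D = 15.3 − 8.32 × 0.511 = 11 V.
V_DS = 11 V ≥ V_ov = 1.66 V, confirming saturation.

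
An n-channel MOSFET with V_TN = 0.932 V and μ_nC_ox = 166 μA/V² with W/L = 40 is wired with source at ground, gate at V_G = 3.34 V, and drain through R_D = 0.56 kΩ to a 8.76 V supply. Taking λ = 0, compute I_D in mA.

I_D = 13.7 mA

V_GS = V_G = 3.34 V, so V_ov = 3.34 − 0.932 = 2.41 V.
k_n = μ_nC_ox · (W/L) = 6.64 mA/V².
Assume saturation: I_D = ½ k_n V_ov² = 0.5 × 6.64 × 2.41² = 19.3 mA, giving V_DS = V_DD − I_D R_D = 8.76 − 19.3 × 0.56 = -2.02 V.
But -2.02 V < V_ov = 2.41 V, so the device is actually in triode.
In triode I_D = k_n[V_ov V_DS − ½ V_DS²] and I_D = (V_DD − V_DS)/R_D. Equating: 1.86 V_DS² − 9.954 V_DS + 8.76 = 0, giving V_DS = 1.11 V (the root below V_ov).
I_D = (8.76 − 1.11) / 0.56 = 13.7 mA.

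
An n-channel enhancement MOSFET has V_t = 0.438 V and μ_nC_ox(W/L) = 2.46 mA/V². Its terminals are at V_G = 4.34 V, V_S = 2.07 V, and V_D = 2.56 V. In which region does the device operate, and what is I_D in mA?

V_GS = V_G − V_S = 4.34 − 2.07 = 2.27 V; V_DS = V_D − V_S = 2.56 − 2.07 = 0.49 V.
V_ov = V_GS − V_t = 2.27 − 0.438 = 1.83 V.
Since V_DS = 0.49 V < V_ov = 1.83 V, the device is in the triode region.
I_D = k_n [V_ov · V_DS − ½ V_DS²] = 2.46 × [1.83 × 0.49 − 0.5 × 0.49²] = 1.91 mA.

Triode; I_D = 1.91 mA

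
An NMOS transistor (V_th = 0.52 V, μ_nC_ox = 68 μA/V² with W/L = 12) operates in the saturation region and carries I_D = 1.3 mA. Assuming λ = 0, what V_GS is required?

k_n = μ_nC_ox · (W/L) = 0.816 mA/V².
In saturation I_D = ½ k_n (V_GS − V_th)², so V_GS − V_th = √(2 I_D / k_n) = √(2 × 1.3 / 0.816) = 1.79 V.
V_GS = 0.52 + 1.79 = 2.31 V.

V_GS = 2.31 V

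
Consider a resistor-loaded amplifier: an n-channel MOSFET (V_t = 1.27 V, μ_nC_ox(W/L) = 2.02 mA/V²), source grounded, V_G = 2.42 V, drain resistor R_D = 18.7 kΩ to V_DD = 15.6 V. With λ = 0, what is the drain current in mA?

V_GS = V_G = 2.42 V, so V_ov = 2.42 − 1.27 = 1.15 V.
Assume saturation: I_D = ½ k_n V_ov² = 0.5 × 2.02 × 1.15² = 1.34 mA, giving V_DS = V_DD − I_D R_D = 15.6 − 1.34 × 18.7 = -9.38 V.
But -9.38 V < V_ov = 1.15 V, so the device is actually in triode.
In triode I_D = k_n[V_ov V_DS − ½ V_DS²] and I_D = (V_DD − V_DS)/R_D. Equating: 18.9 V_DS² − 44.44 V_DS + 15.6 = 0, giving V_DS = 0.429 V (the root below V_ov).
I_D = (15.6 − 0.429) / 18.7 = 0.811 mA.

I_D = 0.811 mA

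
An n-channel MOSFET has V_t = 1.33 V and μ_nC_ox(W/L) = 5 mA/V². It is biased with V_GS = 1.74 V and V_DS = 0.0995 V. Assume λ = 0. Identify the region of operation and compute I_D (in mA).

V_ov = V_GS − V_t = 1.74 − 1.33 = 0.41 V.
Since V_DS = 0.0995 V < V_ov = 0.41 V, the device is in the triode region.
I_D = k_n [V_ov · V_DS − ½ V_DS²] = 5 × [0.41 × 0.0995 − 0.5 × 0.0995²] = 0.179 mA.

Triode; I_D = 0.179 mA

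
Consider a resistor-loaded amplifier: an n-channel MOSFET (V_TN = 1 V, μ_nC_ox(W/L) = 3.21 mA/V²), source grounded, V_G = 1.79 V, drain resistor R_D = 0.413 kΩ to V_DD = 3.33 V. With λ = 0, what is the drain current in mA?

I_D = 1.00 mA

V_GS = V_G = 1.79 V, so V_ov = 1.79 − 1 = 0.79 V.
Assume saturation: I_D = ½ k_n V_ov² = 0.5 × 3.21 × 0.79² = 1 mA, giving V_DS = V_DD − I_D R_D = 3.33 − 1 × 0.413 = 2.92 V.
V_DS = 2.92 V ≥ V_ov = 0.79 V, confirming saturation.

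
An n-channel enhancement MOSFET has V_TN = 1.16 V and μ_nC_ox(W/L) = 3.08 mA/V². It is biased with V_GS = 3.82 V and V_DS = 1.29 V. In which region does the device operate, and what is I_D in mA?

V_ov = V_GS − V_TN = 3.82 − 1.16 = 2.66 V.
Since V_DS = 1.29 V < V_ov = 2.66 V, the device is in the triode region.
I_D = k_n [V_ov · V_DS − ½ V_DS²] = 3.08 × [2.66 × 1.29 − 0.5 × 1.29²] = 8.01 mA.

Triode; I_D = 8.01 mA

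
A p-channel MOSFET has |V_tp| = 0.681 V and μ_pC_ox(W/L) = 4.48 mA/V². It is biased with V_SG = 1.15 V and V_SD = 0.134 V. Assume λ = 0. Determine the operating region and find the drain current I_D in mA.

V_ov = V_SG − |V_tp| = 1.15 − 0.681 = 0.469 V.
Since V_SD = 0.134 V < V_ov = 0.469 V, the device is in the triode region.
I_D = k_p [V_ov · V_SD − ½ V_SD²] = 4.48 × [0.469 × 0.134 − 0.5 × 0.134²] = 0.241 mA.

Triode; I_D = 0.241 mA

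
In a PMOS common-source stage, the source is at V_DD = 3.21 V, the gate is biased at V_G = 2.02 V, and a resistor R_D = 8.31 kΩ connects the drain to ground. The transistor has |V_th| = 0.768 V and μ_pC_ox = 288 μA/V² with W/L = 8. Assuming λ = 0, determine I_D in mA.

I_D = 0.205 mA

V_SG = V_DD − V_G = 3.21 − 2.02 = 1.19 V, so V_ov = 1.19 − 0.768 = 0.422 V.
k_p = μ_pC_ox · (W/L) = 2.304 mA/V².
Assume saturation: I_D = ½ k_p V_ov² = 0.5 × 2.304 × 0.422² = 0.205 mA, giving V_SD = V_DD − I_D R_D = 3.21 − 0.205 × 8.31 = 1.51 V.
V_SD = 1.51 V ≥ V_ov = 0.422 V, confirming saturation.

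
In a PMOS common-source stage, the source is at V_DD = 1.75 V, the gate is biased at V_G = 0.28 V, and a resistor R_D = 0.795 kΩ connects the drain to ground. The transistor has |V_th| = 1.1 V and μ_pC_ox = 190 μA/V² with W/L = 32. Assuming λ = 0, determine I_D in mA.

V_SG = V_DD − V_G = 1.75 − 0.28 = 1.47 V, so V_ov = 1.47 − 1.1 = 0.37 V.
k_p = μ_pC_ox · (W/L) = 6.08 mA/V².
Assume saturation: I_D = ½ k_p V_ov² = 0.5 × 6.08 × 0.37² = 0.416 mA, giving V_SD = V_DD − I_D R_D = 1.75 − 0.416 × 0.795 = 1.42 V.
V_SD = 1.42 V ≥ V_ov = 0.37 V, confirming saturation.

I_D = 0.416 mA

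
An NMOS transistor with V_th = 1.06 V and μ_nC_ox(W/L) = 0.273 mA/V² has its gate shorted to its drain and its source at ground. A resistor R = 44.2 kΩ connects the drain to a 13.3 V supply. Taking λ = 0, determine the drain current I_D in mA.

I_D = 0.247 mA

With gate tied to drain, V_GS = V_DS ≥ V_GS − V_th, so the device is in saturation.
KCL at the drain: ½ k_n (V_GS − V_th)² = (V_DD − V_GS)/R.
Let x = V_GS − 1.06. Then 6.03 x² + x − 12.24 = 0, giving x = 1.34 V (positive root), so V_GS = 2.4 V.
I_D = (V_DD − V_GS)/R = (13.3 − 2.4) / 44.2 = 0.247 mA.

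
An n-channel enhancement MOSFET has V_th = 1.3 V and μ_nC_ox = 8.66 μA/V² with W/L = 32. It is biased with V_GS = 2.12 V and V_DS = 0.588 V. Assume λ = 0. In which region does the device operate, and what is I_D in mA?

Triode; I_D = 0.0857 mA

k_n = μ_nC_ox · (W/L) = 0.2771 mA/V².
V_ov = V_GS − V_th = 2.12 − 1.3 = 0.82 V.
Since V_DS = 0.588 V < V_ov = 0.82 V, the device is in the triode region.
I_D = k_n [V_ov · V_DS − ½ V_DS²] = 0.2771 × [0.82 × 0.588 − 0.5 × 0.588²] = 0.0857 mA.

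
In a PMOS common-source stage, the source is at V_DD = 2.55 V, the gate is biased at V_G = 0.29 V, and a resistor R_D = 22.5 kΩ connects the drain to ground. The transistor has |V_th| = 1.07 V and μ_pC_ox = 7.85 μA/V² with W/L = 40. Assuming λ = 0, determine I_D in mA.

V_SG = V_DD − V_G = 2.55 − 0.29 = 2.26 V, so V_ov = 2.26 − 1.07 = 1.19 V.
k_p = μ_pC_ox · (W/L) = 0.314 mA/V².
Assume saturation: I_D = ½ k_p V_ov² = 0.5 × 0.314 × 1.19² = 0.222 mA, giving V_SD = V_DD − I_D R_D = 2.55 − 0.222 × 22.5 = -2.45 V.
But -2.45 V < V_ov = 1.19 V, so the device is actually in triode.
In triode I_D = k_p[V_ov V_SD − ½ V_SD²] and I_D = (V_DD − V_SD)/R_D. Equating: 3.53 V_SD² − 9.407 V_SD + 2.55 = 0, giving V_SD = 0.306 V (the root below V_ov).
I_D = (2.55 − 0.306) / 22.5 = 0.0997 mA.

I_D = 0.0997 mA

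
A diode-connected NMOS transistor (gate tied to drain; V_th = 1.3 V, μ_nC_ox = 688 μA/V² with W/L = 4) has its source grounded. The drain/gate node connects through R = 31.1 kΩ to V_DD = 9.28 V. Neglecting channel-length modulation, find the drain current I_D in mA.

I_D = 0.243 mA

With gate tied to drain, V_GS = V_DS ≥ V_GS − V_th, so the device is in saturation.
k_n = μ_nC_ox · (W/L) = 2.752 mA/V².
KCL at the drain: ½ k_n (V_GS − V_th)² = (V_DD − V_GS)/R.
Let x = V_GS − 1.3. Then 42.8 x² + x − 7.98 = 0, giving x = 0.42 V (positive root), so V_GS = 1.72 V.
I_D = (V_DD − V_GS)/R = (9.28 − 1.72) / 31.1 = 0.243 mA.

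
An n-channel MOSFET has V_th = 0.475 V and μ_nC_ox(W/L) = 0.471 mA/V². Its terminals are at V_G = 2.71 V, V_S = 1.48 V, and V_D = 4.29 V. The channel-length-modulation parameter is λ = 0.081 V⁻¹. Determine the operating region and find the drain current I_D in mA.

Saturation; I_D = 0.165 mA

V_GS = V_G − V_S = 2.71 − 1.48 = 1.23 V; V_DS = V_D − V_S = 4.29 − 1.48 = 2.81 V.
V_ov = V_GS − V_th = 1.23 − 0.475 = 0.755 V.
Since V_DS = 2.81 V ≥ V_ov = 0.755 V, the device is in saturation.
I_D = ½ k_n V_ov² (1 + λ V_DS) = 0.5 × 0.471 × 0.755² × (1 + 0.081 × 2.81) = 0.165 mA.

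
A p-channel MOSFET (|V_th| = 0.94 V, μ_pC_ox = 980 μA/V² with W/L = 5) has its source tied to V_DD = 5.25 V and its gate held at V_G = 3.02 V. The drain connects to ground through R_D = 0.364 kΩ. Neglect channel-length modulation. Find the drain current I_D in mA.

I_D = 4.08 mA

V_SG = V_DD − V_G = 5.25 − 3.02 = 2.23 V, so V_ov = 2.23 − 0.94 = 1.29 V.
k_p = μ_pC_ox · (W/L) = 4.9 mA/V².
Assume saturation: I_D = ½ k_p V_ov² = 0.5 × 4.9 × 1.29² = 4.08 mA, giving V_SD = V_DD − I_D R_D = 5.25 − 4.08 × 0.364 = 3.77 V.
V_SD = 3.77 V ≥ V_ov = 1.29 V, confirming saturation.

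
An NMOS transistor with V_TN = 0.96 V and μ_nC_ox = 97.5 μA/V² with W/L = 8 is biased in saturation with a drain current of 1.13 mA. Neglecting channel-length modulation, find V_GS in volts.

k_n = μ_nC_ox · (W/L) = 0.78 mA/V².
In saturation I_D = ½ k_n (V_GS − V_TN)², so V_GS − V_TN = √(2 I_D / k_n) = √(2 × 1.13 / 0.78) = 1.7 V.
V_GS = 0.96 + 1.7 = 2.66 V.

V_GS = 2.66 V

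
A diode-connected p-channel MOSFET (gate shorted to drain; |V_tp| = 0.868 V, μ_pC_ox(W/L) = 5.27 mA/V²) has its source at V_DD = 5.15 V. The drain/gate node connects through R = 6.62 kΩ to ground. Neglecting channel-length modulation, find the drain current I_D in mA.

I_D = 0.576 mA

With gate tied to drain, V_SG = V_SD ≥ V_SG − |V_tp|, so the device is in saturation.
KCL at the drain: ½ k_p (V_SG − |V_tp|)² = (V_DD − V_SG)/R.
Let x = V_SG − 0.868. Then 17.4 x² + x − 4.282 = 0, giving x = 0.468 V (positive root), so V_SG = 1.34 V.
I_D = (V_DD − V_SG)/R = (5.15 − 1.34) / 6.62 = 0.576 mA.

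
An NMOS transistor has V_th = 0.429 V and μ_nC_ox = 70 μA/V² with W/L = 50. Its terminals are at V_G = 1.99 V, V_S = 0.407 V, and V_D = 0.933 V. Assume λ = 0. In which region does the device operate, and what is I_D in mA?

V_GS = V_G − V_S = 1.99 − 0.407 = 1.58 V; V_DS = V_D − V_S = 0.933 − 0.407 = 0.526 V.
k_n = μ_nC_ox · (W/L) = 3.5 mA/V².
V_ov = V_GS − V_th = 1.58 − 0.429 = 1.15 V.
Since V_DS = 0.526 V < V_ov = 1.15 V, the device is in the triode region.
I_D = k_n [V_ov · V_DS − ½ V_DS²] = 3.5 × [1.15 × 0.526 − 0.5 × 0.526²] = 1.64 mA.

Triode; I_D = 1.64 mA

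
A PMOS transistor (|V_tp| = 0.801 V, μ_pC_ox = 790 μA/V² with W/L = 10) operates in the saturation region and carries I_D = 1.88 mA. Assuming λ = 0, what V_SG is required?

k_p = μ_pC_ox · (W/L) = 7.9 mA/V².
In saturation I_D = ½ k_p (V_SG − |V_tp|)², so V_SG − |V_tp| = √(2 I_D / k_p) = √(2 × 1.88 / 7.9) = 0.69 V.
V_SG = 0.801 + 0.69 = 1.49 V.

V_SG = 1.49 V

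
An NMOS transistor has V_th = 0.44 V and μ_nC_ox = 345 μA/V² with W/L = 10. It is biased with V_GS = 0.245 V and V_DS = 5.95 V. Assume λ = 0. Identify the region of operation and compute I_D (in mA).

V_GS = 0.245 V < V_th = 0.44 V, so the transistor is in cutoff.

Cutoff; I_D = 0 mA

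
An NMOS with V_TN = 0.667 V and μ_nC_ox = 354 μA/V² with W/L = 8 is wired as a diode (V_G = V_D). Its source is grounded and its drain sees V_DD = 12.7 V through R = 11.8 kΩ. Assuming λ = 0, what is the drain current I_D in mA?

I_D = 0.950 mA

With gate tied to drain, V_GS = V_DS ≥ V_GS − V_TN, so the device is in saturation.
k_n = μ_nC_ox · (W/L) = 2.832 mA/V².
KCL at the drain: ½ k_n (V_GS − V_TN)² = (V_DD − V_GS)/R.
Let x = V_GS − 0.667. Then 16.7 x² + x − 12.03 = 0, giving x = 0.819 V (positive root), so V_GS = 1.49 V.
I_D = (V_DD − V_GS)/R = (12.7 − 1.49) / 11.8 = 0.95 mA.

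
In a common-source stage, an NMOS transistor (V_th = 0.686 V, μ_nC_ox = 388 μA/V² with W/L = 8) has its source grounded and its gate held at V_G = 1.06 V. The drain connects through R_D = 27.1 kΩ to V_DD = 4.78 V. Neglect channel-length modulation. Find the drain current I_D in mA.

I_D = 0.169 mA

V_GS = V_G = 1.06 V, so V_ov = 1.06 − 0.686 = 0.374 V.
k_n = μ_nC_ox · (W/L) = 3.104 mA/V².
Assume saturation: I_D = ½ k_n V_ov² = 0.5 × 3.104 × 0.374² = 0.217 mA, giving V_DS = V_DD − I_D R_D = 4.78 − 0.217 × 27.1 = -1.1 V.
But -1.1 V < V_ov = 0.374 V, so the device is actually in triode.
In triode I_D = k_n[V_ov V_DS − ½ V_DS²] and I_D = (V_DD − V_DS)/R_D. Equating: 42.1 V_DS² − 32.46 V_DS + 4.78 = 0, giving V_DS = 0.198 V (the root below V_ov).
I_D = (4.78 − 0.198) / 27.1 = 0.169 mA.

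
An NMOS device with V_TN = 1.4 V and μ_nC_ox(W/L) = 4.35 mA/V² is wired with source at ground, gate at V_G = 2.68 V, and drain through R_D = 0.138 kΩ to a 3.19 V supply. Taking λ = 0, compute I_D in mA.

I_D = 3.56 mA

V_GS = V_G = 2.68 V, so V_ov = 2.68 − 1.4 = 1.28 V.
Assume saturation: I_D = ½ k_n V_ov² = 0.5 × 4.35 × 1.28² = 3.56 mA, giving V_DS = V_DD − I_D R_D = 3.19 − 3.56 × 0.138 = 2.7 V.
V_DS = 2.7 V ≥ V_ov = 1.28 V, confirming saturation.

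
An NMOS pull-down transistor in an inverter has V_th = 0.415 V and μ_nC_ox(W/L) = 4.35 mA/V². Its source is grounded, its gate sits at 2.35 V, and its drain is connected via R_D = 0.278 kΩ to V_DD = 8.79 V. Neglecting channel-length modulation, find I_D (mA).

V_GS = V_G = 2.35 V, so V_ov = 2.35 − 0.415 = 1.94 V.
Assume saturation: I_D = ½ k_n V_ov² = 0.5 × 4.35 × 1.94² = 8.14 mA, giving V_DS = V_DD − I_D R_D = 8.79 − 8.14 × 0.278 = 6.53 V.
V_DS = 6.53 V ≥ V_ov = 1.94 V, confirming saturation.

I_D = 8.14 mA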